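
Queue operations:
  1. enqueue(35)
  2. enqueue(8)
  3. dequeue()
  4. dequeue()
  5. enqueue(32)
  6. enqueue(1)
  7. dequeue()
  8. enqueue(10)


enqueue(35) -> [35]
enqueue(8) -> [35, 8]
dequeue()->35, [8]
dequeue()->8, []
enqueue(32) -> [32]
enqueue(1) -> [32, 1]
dequeue()->32, [1]
enqueue(10) -> [1, 10]

Final queue: [1, 10]


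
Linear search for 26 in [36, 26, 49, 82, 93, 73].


i=0: 36!=26
i=1: 26==26 found!

Found at 1, 2 comps


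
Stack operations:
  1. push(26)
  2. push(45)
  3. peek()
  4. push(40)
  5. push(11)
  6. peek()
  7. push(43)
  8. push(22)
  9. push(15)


push(26) -> [26]
push(45) -> [26, 45]
peek()->45
push(40) -> [26, 45, 40]
push(11) -> [26, 45, 40, 11]
peek()->11
push(43) -> [26, 45, 40, 11, 43]
push(22) -> [26, 45, 40, 11, 43, 22]
push(15) -> [26, 45, 40, 11, 43, 22, 15]

Final stack: [26, 45, 40, 11, 43, 22, 15]


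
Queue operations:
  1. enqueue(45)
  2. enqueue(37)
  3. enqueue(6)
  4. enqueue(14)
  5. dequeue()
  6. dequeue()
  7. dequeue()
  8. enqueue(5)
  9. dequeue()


enqueue(45) -> [45]
enqueue(37) -> [45, 37]
enqueue(6) -> [45, 37, 6]
enqueue(14) -> [45, 37, 6, 14]
dequeue()->45, [37, 6, 14]
dequeue()->37, [6, 14]
dequeue()->6, [14]
enqueue(5) -> [14, 5]
dequeue()->14, [5]

Final queue: [5]


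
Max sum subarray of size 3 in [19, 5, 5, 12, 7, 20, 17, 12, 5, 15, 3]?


[0:3]: 29
[1:4]: 22
[2:5]: 24
[3:6]: 39
[4:7]: 44
[5:8]: 49
[6:9]: 34
[7:10]: 32
[8:11]: 23

Max: 49 at [5:8]


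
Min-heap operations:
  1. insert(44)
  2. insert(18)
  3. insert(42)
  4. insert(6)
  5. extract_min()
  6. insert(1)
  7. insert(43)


insert(44) -> [44]
insert(18) -> [18, 44]
insert(42) -> [18, 44, 42]
insert(6) -> [6, 18, 42, 44]
extract_min()->6, [18, 44, 42]
insert(1) -> [1, 18, 42, 44]
insert(43) -> [1, 18, 42, 44, 43]

Final heap: [1, 18, 42, 44, 43]


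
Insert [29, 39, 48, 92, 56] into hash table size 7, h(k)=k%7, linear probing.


Insert 29: h=1 -> slot 1
Insert 39: h=4 -> slot 4
Insert 48: h=6 -> slot 6
Insert 92: h=1, 1 probes -> slot 2
Insert 56: h=0 -> slot 0

Table: [56, 29, 92, None, 39, None, 48]


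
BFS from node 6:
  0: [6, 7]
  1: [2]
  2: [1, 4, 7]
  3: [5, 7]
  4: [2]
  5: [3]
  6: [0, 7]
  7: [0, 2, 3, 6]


Visit 6, enqueue [0, 7]
Visit 0, enqueue []
Visit 7, enqueue [2, 3]
Visit 2, enqueue [1, 4]
Visit 3, enqueue [5]
Visit 1, enqueue []
Visit 4, enqueue []
Visit 5, enqueue []

BFS order: [6, 0, 7, 2, 3, 1, 4, 5]


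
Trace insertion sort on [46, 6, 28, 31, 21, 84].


Initial: [46, 6, 28, 31, 21, 84]
Insert 6: [6, 46, 28, 31, 21, 84]
Insert 28: [6, 28, 46, 31, 21, 84]
Insert 31: [6, 28, 31, 46, 21, 84]
Insert 21: [6, 21, 28, 31, 46, 84]
Insert 84: [6, 21, 28, 31, 46, 84]

Sorted: [6, 21, 28, 31, 46, 84]


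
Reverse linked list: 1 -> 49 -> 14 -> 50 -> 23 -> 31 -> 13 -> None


Step 1: curr=1, set curr.next=prev(None) | reversed so far: 1
Step 2: curr=49, set curr.next=prev(1) | reversed so far: 49 -> 1
Step 3: curr=14, set curr.next=prev(49) | reversed so far: 14 -> 49 -> 1
Step 4: curr=50, set curr.next=prev(14) | reversed so far: 50 -> 14 -> 49 -> 1
Step 5: curr=23, set curr.next=prev(50) | reversed so far: 23 -> 50 -> 14 -> 49 -> 1
Step 6: curr=31, set curr.next=prev(23) | reversed so far: 31 -> 23 -> 50 -> 14 -> 49 -> 1
Step 7: curr=13, set curr.next=prev(31) | reversed so far: 13 -> 31 -> 23 -> 50 -> 14 -> 49 -> 1

13 -> 31 -> 23 -> 50 -> 14 -> 49 -> 1 -> None


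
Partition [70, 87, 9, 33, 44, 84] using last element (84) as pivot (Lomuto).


Pivot: 84
  70 <= 84: advance i (no swap)
  9 <= 84: swap -> [70, 9, 87, 33, 44, 84]
  33 <= 84: swap -> [70, 9, 33, 87, 44, 84]
  44 <= 84: swap -> [70, 9, 33, 44, 87, 84]
Place pivot at 4: [70, 9, 33, 44, 84, 87]

Partitioned: [70, 9, 33, 44, 84, 87]


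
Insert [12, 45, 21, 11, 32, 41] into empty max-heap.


Insert 12: [12]
Insert 45: [45, 12]
Insert 21: [45, 12, 21]
Insert 11: [45, 12, 21, 11]
Insert 32: [45, 32, 21, 11, 12]
Insert 41: [45, 32, 41, 11, 12, 21]

Final heap: [45, 32, 41, 11, 12, 21]


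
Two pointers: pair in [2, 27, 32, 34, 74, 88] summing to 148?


lo=0(2)+hi=5(88)=90
lo=1(27)+hi=5(88)=115
lo=2(32)+hi=5(88)=120
lo=3(34)+hi=5(88)=122
lo=4(74)+hi=5(88)=162

No pair found


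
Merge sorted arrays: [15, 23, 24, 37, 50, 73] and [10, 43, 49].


Take 10 from B
Take 15 from A
Take 23 from A
Take 24 from A
Take 37 from A
Take 43 from B
Take 49 from B

Merged: [10, 15, 23, 24, 37, 43, 49, 50, 73]


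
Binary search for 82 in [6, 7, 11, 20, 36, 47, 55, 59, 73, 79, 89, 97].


Step 1: lo=0, hi=11, mid=5, val=47
Step 2: lo=6, hi=11, mid=8, val=73
Step 3: lo=9, hi=11, mid=10, val=89
Step 4: lo=9, hi=9, mid=9, val=79

Not found


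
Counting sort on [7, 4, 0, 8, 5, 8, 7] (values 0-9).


Input: [7, 4, 0, 8, 5, 8, 7]
Counts: [1, 0, 0, 0, 1, 1, 0, 2, 2, 0]

Sorted: [0, 4, 5, 7, 7, 8, 8]


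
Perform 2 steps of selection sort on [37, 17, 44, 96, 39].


Initial: [37, 17, 44, 96, 39]
Step 1: min=17 at 1
  Swap: [17, 37, 44, 96, 39]
Step 2: min=37 at 1
  Swap: [17, 37, 44, 96, 39]

After 2 steps: [17, 37, 44, 96, 39]


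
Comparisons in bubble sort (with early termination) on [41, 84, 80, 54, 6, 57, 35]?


Algorithm: bubble sort (with early termination)
Input: [41, 84, 80, 54, 6, 57, 35]
Sorted: [6, 35, 41, 54, 57, 80, 84]

21


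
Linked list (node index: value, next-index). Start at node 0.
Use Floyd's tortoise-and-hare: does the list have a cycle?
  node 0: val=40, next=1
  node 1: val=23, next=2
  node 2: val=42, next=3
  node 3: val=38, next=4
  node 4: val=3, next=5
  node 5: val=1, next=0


Floyd's tortoise (slow, +1) and hare (fast, +2):
  init: slow=0, fast=0
  step 1: slow=1, fast=2
  step 2: slow=2, fast=4
  step 3: slow=3, fast=0
  step 4: slow=4, fast=2
  step 5: slow=5, fast=4
  step 6: slow=0, fast=0
  slow == fast at node 0: cycle detected

Cycle: yes


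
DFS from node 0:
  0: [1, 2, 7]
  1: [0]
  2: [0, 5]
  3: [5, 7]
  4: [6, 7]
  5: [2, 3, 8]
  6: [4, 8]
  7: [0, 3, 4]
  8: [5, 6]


Visit 0, push [7, 2, 1]
Visit 1, push []
Visit 2, push [5]
Visit 5, push [8, 3]
Visit 3, push [7]
Visit 7, push [4]
Visit 4, push [6]
Visit 6, push [8]
Visit 8, push []

DFS order: [0, 1, 2, 5, 3, 7, 4, 6, 8]


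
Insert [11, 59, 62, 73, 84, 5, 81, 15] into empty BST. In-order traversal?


Insert 11: root
Insert 59: R from 11
Insert 62: R from 11 -> R from 59
Insert 73: R from 11 -> R from 59 -> R from 62
Insert 84: R from 11 -> R from 59 -> R from 62 -> R from 73
Insert 5: L from 11
Insert 81: R from 11 -> R from 59 -> R from 62 -> R from 73 -> L from 84
Insert 15: R from 11 -> L from 59

In-order: [5, 11, 15, 59, 62, 73, 81, 84]


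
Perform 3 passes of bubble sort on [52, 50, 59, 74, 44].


Initial: [52, 50, 59, 74, 44]
Pass 1: [50, 52, 59, 44, 74] (2 swaps)
Pass 2: [50, 52, 44, 59, 74] (1 swaps)
Pass 3: [50, 44, 52, 59, 74] (1 swaps)

After 3 passes: [50, 44, 52, 59, 74]


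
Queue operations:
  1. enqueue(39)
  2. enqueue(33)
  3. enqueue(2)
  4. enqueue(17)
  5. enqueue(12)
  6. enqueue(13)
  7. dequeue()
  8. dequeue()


enqueue(39) -> [39]
enqueue(33) -> [39, 33]
enqueue(2) -> [39, 33, 2]
enqueue(17) -> [39, 33, 2, 17]
enqueue(12) -> [39, 33, 2, 17, 12]
enqueue(13) -> [39, 33, 2, 17, 12, 13]
dequeue()->39, [33, 2, 17, 12, 13]
dequeue()->33, [2, 17, 12, 13]

Final queue: [2, 17, 12, 13]


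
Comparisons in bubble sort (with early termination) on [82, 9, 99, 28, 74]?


Algorithm: bubble sort (with early termination)
Input: [82, 9, 99, 28, 74]
Sorted: [9, 28, 74, 82, 99]

9


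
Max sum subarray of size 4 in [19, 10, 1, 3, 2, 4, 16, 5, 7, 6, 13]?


[0:4]: 33
[1:5]: 16
[2:6]: 10
[3:7]: 25
[4:8]: 27
[5:9]: 32
[6:10]: 34
[7:11]: 31

Max: 34 at [6:10]


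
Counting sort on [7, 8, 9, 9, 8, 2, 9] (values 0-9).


Input: [7, 8, 9, 9, 8, 2, 9]
Counts: [0, 0, 1, 0, 0, 0, 0, 1, 2, 3]

Sorted: [2, 7, 8, 8, 9, 9, 9]


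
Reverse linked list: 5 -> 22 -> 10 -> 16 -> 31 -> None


Step 1: curr=5, set curr.next=prev(None) | reversed so far: 5
Step 2: curr=22, set curr.next=prev(5) | reversed so far: 22 -> 5
Step 3: curr=10, set curr.next=prev(22) | reversed so far: 10 -> 22 -> 5
Step 4: curr=16, set curr.next=prev(10) | reversed so far: 16 -> 10 -> 22 -> 5
Step 5: curr=31, set curr.next=prev(16) | reversed so far: 31 -> 16 -> 10 -> 22 -> 5

31 -> 16 -> 10 -> 22 -> 5 -> None


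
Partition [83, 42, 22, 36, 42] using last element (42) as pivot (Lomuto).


Pivot: 42
  42 <= 42: swap -> [42, 83, 22, 36, 42]
  22 <= 42: swap -> [42, 22, 83, 36, 42]
  36 <= 42: swap -> [42, 22, 36, 83, 42]
Place pivot at 3: [42, 22, 36, 42, 83]

Partitioned: [42, 22, 36, 42, 83]


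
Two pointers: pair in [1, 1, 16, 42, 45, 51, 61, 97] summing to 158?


lo=0(1)+hi=7(97)=98
lo=1(1)+hi=7(97)=98
lo=2(16)+hi=7(97)=113
lo=3(42)+hi=7(97)=139
lo=4(45)+hi=7(97)=142
lo=5(51)+hi=7(97)=148
lo=6(61)+hi=7(97)=158

Yes: 61+97=158


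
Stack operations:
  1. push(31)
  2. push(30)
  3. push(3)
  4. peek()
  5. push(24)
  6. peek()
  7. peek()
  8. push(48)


push(31) -> [31]
push(30) -> [31, 30]
push(3) -> [31, 30, 3]
peek()->3
push(24) -> [31, 30, 3, 24]
peek()->24
peek()->24
push(48) -> [31, 30, 3, 24, 48]

Final stack: [31, 30, 3, 24, 48]


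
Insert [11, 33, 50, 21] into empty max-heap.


Insert 11: [11]
Insert 33: [33, 11]
Insert 50: [50, 11, 33]
Insert 21: [50, 21, 33, 11]

Final heap: [50, 21, 33, 11]


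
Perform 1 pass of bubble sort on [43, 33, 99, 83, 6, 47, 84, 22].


Initial: [43, 33, 99, 83, 6, 47, 84, 22]
Pass 1: [33, 43, 83, 6, 47, 84, 22, 99] (6 swaps)

After 1 pass: [33, 43, 83, 6, 47, 84, 22, 99]


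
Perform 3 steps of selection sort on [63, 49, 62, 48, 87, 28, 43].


Initial: [63, 49, 62, 48, 87, 28, 43]
Step 1: min=28 at 5
  Swap: [28, 49, 62, 48, 87, 63, 43]
Step 2: min=43 at 6
  Swap: [28, 43, 62, 48, 87, 63, 49]
Step 3: min=48 at 3
  Swap: [28, 43, 48, 62, 87, 63, 49]

After 3 steps: [28, 43, 48, 62, 87, 63, 49]


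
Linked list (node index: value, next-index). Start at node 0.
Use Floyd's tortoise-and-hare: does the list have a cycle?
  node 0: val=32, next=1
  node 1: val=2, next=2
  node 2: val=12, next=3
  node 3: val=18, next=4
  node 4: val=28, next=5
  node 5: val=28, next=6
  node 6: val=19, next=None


Floyd's tortoise (slow, +1) and hare (fast, +2):
  init: slow=0, fast=0
  step 1: slow=1, fast=2
  step 2: slow=2, fast=4
  step 3: slow=3, fast=6
  step 4: fast -> None, no cycle

Cycle: no


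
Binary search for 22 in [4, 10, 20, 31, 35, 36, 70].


Step 1: lo=0, hi=6, mid=3, val=31
Step 2: lo=0, hi=2, mid=1, val=10
Step 3: lo=2, hi=2, mid=2, val=20

Not found


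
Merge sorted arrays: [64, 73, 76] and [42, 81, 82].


Take 42 from B
Take 64 from A
Take 73 from A
Take 76 from A

Merged: [42, 64, 73, 76, 81, 82]


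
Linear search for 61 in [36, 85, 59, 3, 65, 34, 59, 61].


i=0: 36!=61
i=1: 85!=61
i=2: 59!=61
i=3: 3!=61
i=4: 65!=61
i=5: 34!=61
i=6: 59!=61
i=7: 61==61 found!

Found at 7, 8 comps


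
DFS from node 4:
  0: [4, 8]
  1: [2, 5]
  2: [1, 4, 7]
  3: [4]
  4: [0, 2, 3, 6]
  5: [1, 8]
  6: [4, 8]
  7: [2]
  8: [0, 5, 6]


Visit 4, push [6, 3, 2, 0]
Visit 0, push [8]
Visit 8, push [6, 5]
Visit 5, push [1]
Visit 1, push [2]
Visit 2, push [7]
Visit 7, push []
Visit 6, push []
Visit 3, push []

DFS order: [4, 0, 8, 5, 1, 2, 7, 6, 3]


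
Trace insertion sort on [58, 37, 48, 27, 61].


Initial: [58, 37, 48, 27, 61]
Insert 37: [37, 58, 48, 27, 61]
Insert 48: [37, 48, 58, 27, 61]
Insert 27: [27, 37, 48, 58, 61]
Insert 61: [27, 37, 48, 58, 61]

Sorted: [27, 37, 48, 58, 61]


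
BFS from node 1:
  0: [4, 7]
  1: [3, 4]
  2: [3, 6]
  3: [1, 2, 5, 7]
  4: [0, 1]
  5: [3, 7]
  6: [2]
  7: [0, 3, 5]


Visit 1, enqueue [3, 4]
Visit 3, enqueue [2, 5, 7]
Visit 4, enqueue [0]
Visit 2, enqueue [6]
Visit 5, enqueue []
Visit 7, enqueue []
Visit 0, enqueue []
Visit 6, enqueue []

BFS order: [1, 3, 4, 2, 5, 7, 0, 6]


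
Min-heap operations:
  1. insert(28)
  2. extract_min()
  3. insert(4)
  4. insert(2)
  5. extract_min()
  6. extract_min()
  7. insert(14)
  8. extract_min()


insert(28) -> [28]
extract_min()->28, []
insert(4) -> [4]
insert(2) -> [2, 4]
extract_min()->2, [4]
extract_min()->4, []
insert(14) -> [14]
extract_min()->14, []

Final heap: []


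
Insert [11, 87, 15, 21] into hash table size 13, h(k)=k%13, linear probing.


Insert 11: h=11 -> slot 11
Insert 87: h=9 -> slot 9
Insert 15: h=2 -> slot 2
Insert 21: h=8 -> slot 8

Table: [None, None, 15, None, None, None, None, None, 21, 87, None, 11, None]


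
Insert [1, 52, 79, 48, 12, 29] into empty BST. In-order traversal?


Insert 1: root
Insert 52: R from 1
Insert 79: R from 1 -> R from 52
Insert 48: R from 1 -> L from 52
Insert 12: R from 1 -> L from 52 -> L from 48
Insert 29: R from 1 -> L from 52 -> L from 48 -> R from 12

In-order: [1, 12, 29, 48, 52, 79]


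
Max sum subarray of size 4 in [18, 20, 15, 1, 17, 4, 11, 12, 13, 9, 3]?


[0:4]: 54
[1:5]: 53
[2:6]: 37
[3:7]: 33
[4:8]: 44
[5:9]: 40
[6:10]: 45
[7:11]: 37

Max: 54 at [0:4]


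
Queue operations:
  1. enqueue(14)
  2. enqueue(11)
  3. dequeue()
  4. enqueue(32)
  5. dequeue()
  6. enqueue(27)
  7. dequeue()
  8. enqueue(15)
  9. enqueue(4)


enqueue(14) -> [14]
enqueue(11) -> [14, 11]
dequeue()->14, [11]
enqueue(32) -> [11, 32]
dequeue()->11, [32]
enqueue(27) -> [32, 27]
dequeue()->32, [27]
enqueue(15) -> [27, 15]
enqueue(4) -> [27, 15, 4]

Final queue: [27, 15, 4]


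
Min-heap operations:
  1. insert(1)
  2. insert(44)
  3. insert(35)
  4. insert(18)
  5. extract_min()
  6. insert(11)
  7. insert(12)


insert(1) -> [1]
insert(44) -> [1, 44]
insert(35) -> [1, 44, 35]
insert(18) -> [1, 18, 35, 44]
extract_min()->1, [18, 44, 35]
insert(11) -> [11, 18, 35, 44]
insert(12) -> [11, 12, 35, 44, 18]

Final heap: [11, 12, 35, 44, 18]


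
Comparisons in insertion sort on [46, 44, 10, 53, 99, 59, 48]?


Algorithm: insertion sort
Input: [46, 44, 10, 53, 99, 59, 48]
Sorted: [10, 44, 46, 48, 53, 59, 99]

11


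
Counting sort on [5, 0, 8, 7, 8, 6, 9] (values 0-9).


Input: [5, 0, 8, 7, 8, 6, 9]
Counts: [1, 0, 0, 0, 0, 1, 1, 1, 2, 1]

Sorted: [0, 5, 6, 7, 8, 8, 9]


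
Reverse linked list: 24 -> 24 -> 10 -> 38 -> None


Step 1: curr=24, set curr.next=prev(None) | reversed so far: 24
Step 2: curr=24, set curr.next=prev(24) | reversed so far: 24 -> 24
Step 3: curr=10, set curr.next=prev(24) | reversed so far: 10 -> 24 -> 24
Step 4: curr=38, set curr.next=prev(10) | reversed so far: 38 -> 10 -> 24 -> 24

38 -> 10 -> 24 -> 24 -> None


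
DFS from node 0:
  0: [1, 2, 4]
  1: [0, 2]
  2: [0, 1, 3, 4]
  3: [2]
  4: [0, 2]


Visit 0, push [4, 2, 1]
Visit 1, push [2]
Visit 2, push [4, 3]
Visit 3, push []
Visit 4, push []

DFS order: [0, 1, 2, 3, 4]


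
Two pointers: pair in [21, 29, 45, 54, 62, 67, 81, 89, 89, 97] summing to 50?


lo=0(21)+hi=9(97)=118
lo=0(21)+hi=8(89)=110
lo=0(21)+hi=7(89)=110
lo=0(21)+hi=6(81)=102
lo=0(21)+hi=5(67)=88
lo=0(21)+hi=4(62)=83
lo=0(21)+hi=3(54)=75
lo=0(21)+hi=2(45)=66
lo=0(21)+hi=1(29)=50

Yes: 21+29=50


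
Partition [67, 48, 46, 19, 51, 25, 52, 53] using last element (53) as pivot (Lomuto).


Pivot: 53
  48 <= 53: swap -> [48, 67, 46, 19, 51, 25, 52, 53]
  46 <= 53: swap -> [48, 46, 67, 19, 51, 25, 52, 53]
  19 <= 53: swap -> [48, 46, 19, 67, 51, 25, 52, 53]
  51 <= 53: swap -> [48, 46, 19, 51, 67, 25, 52, 53]
  25 <= 53: swap -> [48, 46, 19, 51, 25, 67, 52, 53]
  52 <= 53: swap -> [48, 46, 19, 51, 25, 52, 67, 53]
Place pivot at 6: [48, 46, 19, 51, 25, 52, 53, 67]

Partitioned: [48, 46, 19, 51, 25, 52, 53, 67]


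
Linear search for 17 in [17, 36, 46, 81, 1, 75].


i=0: 17==17 found!

Found at 0, 1 comps


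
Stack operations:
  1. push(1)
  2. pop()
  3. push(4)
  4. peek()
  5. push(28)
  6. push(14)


push(1) -> [1]
pop()->1, []
push(4) -> [4]
peek()->4
push(28) -> [4, 28]
push(14) -> [4, 28, 14]

Final stack: [4, 28, 14]


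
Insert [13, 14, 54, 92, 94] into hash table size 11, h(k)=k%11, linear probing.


Insert 13: h=2 -> slot 2
Insert 14: h=3 -> slot 3
Insert 54: h=10 -> slot 10
Insert 92: h=4 -> slot 4
Insert 94: h=6 -> slot 6

Table: [None, None, 13, 14, 92, None, 94, None, None, None, 54]


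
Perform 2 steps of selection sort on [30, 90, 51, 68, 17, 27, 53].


Initial: [30, 90, 51, 68, 17, 27, 53]
Step 1: min=17 at 4
  Swap: [17, 90, 51, 68, 30, 27, 53]
Step 2: min=27 at 5
  Swap: [17, 27, 51, 68, 30, 90, 53]

After 2 steps: [17, 27, 51, 68, 30, 90, 53]


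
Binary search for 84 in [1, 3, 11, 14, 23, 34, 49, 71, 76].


Step 1: lo=0, hi=8, mid=4, val=23
Step 2: lo=5, hi=8, mid=6, val=49
Step 3: lo=7, hi=8, mid=7, val=71
Step 4: lo=8, hi=8, mid=8, val=76

Not found


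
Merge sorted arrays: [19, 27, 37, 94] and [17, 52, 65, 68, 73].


Take 17 from B
Take 19 from A
Take 27 from A
Take 37 from A
Take 52 from B
Take 65 from B
Take 68 from B
Take 73 from B

Merged: [17, 19, 27, 37, 52, 65, 68, 73, 94]


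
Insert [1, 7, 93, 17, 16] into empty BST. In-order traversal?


Insert 1: root
Insert 7: R from 1
Insert 93: R from 1 -> R from 7
Insert 17: R from 1 -> R from 7 -> L from 93
Insert 16: R from 1 -> R from 7 -> L from 93 -> L from 17

In-order: [1, 7, 16, 17, 93]


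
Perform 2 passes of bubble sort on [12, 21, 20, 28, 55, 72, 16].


Initial: [12, 21, 20, 28, 55, 72, 16]
Pass 1: [12, 20, 21, 28, 55, 16, 72] (2 swaps)
Pass 2: [12, 20, 21, 28, 16, 55, 72] (1 swaps)

After 2 passes: [12, 20, 21, 28, 16, 55, 72]


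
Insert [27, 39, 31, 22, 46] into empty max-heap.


Insert 27: [27]
Insert 39: [39, 27]
Insert 31: [39, 27, 31]
Insert 22: [39, 27, 31, 22]
Insert 46: [46, 39, 31, 22, 27]

Final heap: [46, 39, 31, 22, 27]


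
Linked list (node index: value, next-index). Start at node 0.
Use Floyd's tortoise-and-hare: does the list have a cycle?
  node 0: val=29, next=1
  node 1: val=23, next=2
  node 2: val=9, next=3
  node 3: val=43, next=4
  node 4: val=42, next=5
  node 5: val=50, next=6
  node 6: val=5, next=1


Floyd's tortoise (slow, +1) and hare (fast, +2):
  init: slow=0, fast=0
  step 1: slow=1, fast=2
  step 2: slow=2, fast=4
  step 3: slow=3, fast=6
  step 4: slow=4, fast=2
  step 5: slow=5, fast=4
  step 6: slow=6, fast=6
  slow == fast at node 6: cycle detected

Cycle: yes


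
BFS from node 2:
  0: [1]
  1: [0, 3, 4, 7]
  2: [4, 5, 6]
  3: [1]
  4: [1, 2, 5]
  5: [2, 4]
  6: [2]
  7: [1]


Visit 2, enqueue [4, 5, 6]
Visit 4, enqueue [1]
Visit 5, enqueue []
Visit 6, enqueue []
Visit 1, enqueue [0, 3, 7]
Visit 0, enqueue []
Visit 3, enqueue []
Visit 7, enqueue []

BFS order: [2, 4, 5, 6, 1, 0, 3, 7]


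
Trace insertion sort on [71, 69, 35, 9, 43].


Initial: [71, 69, 35, 9, 43]
Insert 69: [69, 71, 35, 9, 43]
Insert 35: [35, 69, 71, 9, 43]
Insert 9: [9, 35, 69, 71, 43]
Insert 43: [9, 35, 43, 69, 71]

Sorted: [9, 35, 43, 69, 71]


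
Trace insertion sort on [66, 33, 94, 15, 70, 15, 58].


Initial: [66, 33, 94, 15, 70, 15, 58]
Insert 33: [33, 66, 94, 15, 70, 15, 58]
Insert 94: [33, 66, 94, 15, 70, 15, 58]
Insert 15: [15, 33, 66, 94, 70, 15, 58]
Insert 70: [15, 33, 66, 70, 94, 15, 58]
Insert 15: [15, 15, 33, 66, 70, 94, 58]
Insert 58: [15, 15, 33, 58, 66, 70, 94]

Sorted: [15, 15, 33, 58, 66, 70, 94]


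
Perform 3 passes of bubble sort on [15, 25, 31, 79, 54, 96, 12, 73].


Initial: [15, 25, 31, 79, 54, 96, 12, 73]
Pass 1: [15, 25, 31, 54, 79, 12, 73, 96] (3 swaps)
Pass 2: [15, 25, 31, 54, 12, 73, 79, 96] (2 swaps)
Pass 3: [15, 25, 31, 12, 54, 73, 79, 96] (1 swaps)

After 3 passes: [15, 25, 31, 12, 54, 73, 79, 96]


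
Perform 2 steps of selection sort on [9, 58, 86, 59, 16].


Initial: [9, 58, 86, 59, 16]
Step 1: min=9 at 0
  Swap: [9, 58, 86, 59, 16]
Step 2: min=16 at 4
  Swap: [9, 16, 86, 59, 58]

After 2 steps: [9, 16, 86, 59, 58]


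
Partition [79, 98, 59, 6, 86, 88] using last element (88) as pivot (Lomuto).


Pivot: 88
  79 <= 88: advance i (no swap)
  59 <= 88: swap -> [79, 59, 98, 6, 86, 88]
  6 <= 88: swap -> [79, 59, 6, 98, 86, 88]
  86 <= 88: swap -> [79, 59, 6, 86, 98, 88]
Place pivot at 4: [79, 59, 6, 86, 88, 98]

Partitioned: [79, 59, 6, 86, 88, 98]


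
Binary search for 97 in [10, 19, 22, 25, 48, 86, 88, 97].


Step 1: lo=0, hi=7, mid=3, val=25
Step 2: lo=4, hi=7, mid=5, val=86
Step 3: lo=6, hi=7, mid=6, val=88
Step 4: lo=7, hi=7, mid=7, val=97

Found at index 7


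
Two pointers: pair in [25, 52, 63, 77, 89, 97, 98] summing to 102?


lo=0(25)+hi=6(98)=123
lo=0(25)+hi=5(97)=122
lo=0(25)+hi=4(89)=114
lo=0(25)+hi=3(77)=102

Yes: 25+77=102


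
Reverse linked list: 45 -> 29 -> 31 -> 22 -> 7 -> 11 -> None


Step 1: curr=45, set curr.next=prev(None) | reversed so far: 45
Step 2: curr=29, set curr.next=prev(45) | reversed so far: 29 -> 45
Step 3: curr=31, set curr.next=prev(29) | reversed so far: 31 -> 29 -> 45
Step 4: curr=22, set curr.next=prev(31) | reversed so far: 22 -> 31 -> 29 -> 45
Step 5: curr=7, set curr.next=prev(22) | reversed so far: 7 -> 22 -> 31 -> 29 -> 45
Step 6: curr=11, set curr.next=prev(7) | reversed so far: 11 -> 7 -> 22 -> 31 -> 29 -> 45

11 -> 7 -> 22 -> 31 -> 29 -> 45 -> None


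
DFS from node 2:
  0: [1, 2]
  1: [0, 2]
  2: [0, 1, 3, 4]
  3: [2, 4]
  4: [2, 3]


Visit 2, push [4, 3, 1, 0]
Visit 0, push [1]
Visit 1, push []
Visit 3, push [4]
Visit 4, push []

DFS order: [2, 0, 1, 3, 4]


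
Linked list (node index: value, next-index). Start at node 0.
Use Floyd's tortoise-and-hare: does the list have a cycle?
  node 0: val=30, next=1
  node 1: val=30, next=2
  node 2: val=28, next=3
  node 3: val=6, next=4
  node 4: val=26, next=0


Floyd's tortoise (slow, +1) and hare (fast, +2):
  init: slow=0, fast=0
  step 1: slow=1, fast=2
  step 2: slow=2, fast=4
  step 3: slow=3, fast=1
  step 4: slow=4, fast=3
  step 5: slow=0, fast=0
  slow == fast at node 0: cycle detected

Cycle: yes


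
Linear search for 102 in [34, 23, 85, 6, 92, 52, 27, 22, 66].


i=0: 34!=102
i=1: 23!=102
i=2: 85!=102
i=3: 6!=102
i=4: 92!=102
i=5: 52!=102
i=6: 27!=102
i=7: 22!=102
i=8: 66!=102

Not found, 9 comps


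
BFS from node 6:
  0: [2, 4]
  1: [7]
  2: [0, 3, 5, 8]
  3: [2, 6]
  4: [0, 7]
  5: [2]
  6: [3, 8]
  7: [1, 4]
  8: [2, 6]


Visit 6, enqueue [3, 8]
Visit 3, enqueue [2]
Visit 8, enqueue []
Visit 2, enqueue [0, 5]
Visit 0, enqueue [4]
Visit 5, enqueue []
Visit 4, enqueue [7]
Visit 7, enqueue [1]
Visit 1, enqueue []

BFS order: [6, 3, 8, 2, 0, 5, 4, 7, 1]


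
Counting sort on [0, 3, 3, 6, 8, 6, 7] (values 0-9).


Input: [0, 3, 3, 6, 8, 6, 7]
Counts: [1, 0, 0, 2, 0, 0, 2, 1, 1, 0]

Sorted: [0, 3, 3, 6, 6, 7, 8]


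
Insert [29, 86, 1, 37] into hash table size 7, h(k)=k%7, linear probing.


Insert 29: h=1 -> slot 1
Insert 86: h=2 -> slot 2
Insert 1: h=1, 2 probes -> slot 3
Insert 37: h=2, 2 probes -> slot 4

Table: [None, 29, 86, 1, 37, None, None]


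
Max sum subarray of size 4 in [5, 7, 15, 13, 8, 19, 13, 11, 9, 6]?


[0:4]: 40
[1:5]: 43
[2:6]: 55
[3:7]: 53
[4:8]: 51
[5:9]: 52
[6:10]: 39

Max: 55 at [2:6]


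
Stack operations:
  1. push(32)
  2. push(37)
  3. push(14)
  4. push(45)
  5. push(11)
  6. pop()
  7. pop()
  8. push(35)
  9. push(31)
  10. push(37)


push(32) -> [32]
push(37) -> [32, 37]
push(14) -> [32, 37, 14]
push(45) -> [32, 37, 14, 45]
push(11) -> [32, 37, 14, 45, 11]
pop()->11, [32, 37, 14, 45]
pop()->45, [32, 37, 14]
push(35) -> [32, 37, 14, 35]
push(31) -> [32, 37, 14, 35, 31]
push(37) -> [32, 37, 14, 35, 31, 37]

Final stack: [32, 37, 14, 35, 31, 37]


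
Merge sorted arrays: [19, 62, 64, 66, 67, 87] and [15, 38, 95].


Take 15 from B
Take 19 from A
Take 38 from B
Take 62 from A
Take 64 from A
Take 66 from A
Take 67 from A
Take 87 from A

Merged: [15, 19, 38, 62, 64, 66, 67, 87, 95]


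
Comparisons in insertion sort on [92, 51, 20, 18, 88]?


Algorithm: insertion sort
Input: [92, 51, 20, 18, 88]
Sorted: [18, 20, 51, 88, 92]

8


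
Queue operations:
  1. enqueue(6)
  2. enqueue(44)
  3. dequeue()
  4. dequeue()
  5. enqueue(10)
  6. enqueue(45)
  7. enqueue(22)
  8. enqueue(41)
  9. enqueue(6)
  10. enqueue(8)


enqueue(6) -> [6]
enqueue(44) -> [6, 44]
dequeue()->6, [44]
dequeue()->44, []
enqueue(10) -> [10]
enqueue(45) -> [10, 45]
enqueue(22) -> [10, 45, 22]
enqueue(41) -> [10, 45, 22, 41]
enqueue(6) -> [10, 45, 22, 41, 6]
enqueue(8) -> [10, 45, 22, 41, 6, 8]

Final queue: [10, 45, 22, 41, 6, 8]


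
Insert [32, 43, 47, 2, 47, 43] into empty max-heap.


Insert 32: [32]
Insert 43: [43, 32]
Insert 47: [47, 32, 43]
Insert 2: [47, 32, 43, 2]
Insert 47: [47, 47, 43, 2, 32]
Insert 43: [47, 47, 43, 2, 32, 43]

Final heap: [47, 47, 43, 2, 32, 43]


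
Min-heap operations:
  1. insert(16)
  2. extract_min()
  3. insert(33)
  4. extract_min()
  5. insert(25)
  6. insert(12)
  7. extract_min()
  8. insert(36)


insert(16) -> [16]
extract_min()->16, []
insert(33) -> [33]
extract_min()->33, []
insert(25) -> [25]
insert(12) -> [12, 25]
extract_min()->12, [25]
insert(36) -> [25, 36]

Final heap: [25, 36]


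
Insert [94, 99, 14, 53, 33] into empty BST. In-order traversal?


Insert 94: root
Insert 99: R from 94
Insert 14: L from 94
Insert 53: L from 94 -> R from 14
Insert 33: L from 94 -> R from 14 -> L from 53

In-order: [14, 33, 53, 94, 99]


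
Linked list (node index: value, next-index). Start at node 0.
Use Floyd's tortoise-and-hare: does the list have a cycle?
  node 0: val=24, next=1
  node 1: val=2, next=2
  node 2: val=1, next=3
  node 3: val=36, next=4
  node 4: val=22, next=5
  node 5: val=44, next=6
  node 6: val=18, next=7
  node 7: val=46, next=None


Floyd's tortoise (slow, +1) and hare (fast, +2):
  init: slow=0, fast=0
  step 1: slow=1, fast=2
  step 2: slow=2, fast=4
  step 3: slow=3, fast=6
  step 4: fast 6->7->None, no cycle

Cycle: no


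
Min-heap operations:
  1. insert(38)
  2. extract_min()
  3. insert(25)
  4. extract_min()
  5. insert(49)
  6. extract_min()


insert(38) -> [38]
extract_min()->38, []
insert(25) -> [25]
extract_min()->25, []
insert(49) -> [49]
extract_min()->49, []

Final heap: []


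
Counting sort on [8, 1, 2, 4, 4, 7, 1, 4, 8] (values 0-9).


Input: [8, 1, 2, 4, 4, 7, 1, 4, 8]
Counts: [0, 2, 1, 0, 3, 0, 0, 1, 2, 0]

Sorted: [1, 1, 2, 4, 4, 4, 7, 8, 8]


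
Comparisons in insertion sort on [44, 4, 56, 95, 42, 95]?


Algorithm: insertion sort
Input: [44, 4, 56, 95, 42, 95]
Sorted: [4, 42, 44, 56, 95, 95]

8


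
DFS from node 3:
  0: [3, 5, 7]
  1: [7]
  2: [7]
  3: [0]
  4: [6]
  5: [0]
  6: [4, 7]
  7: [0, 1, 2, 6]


Visit 3, push [0]
Visit 0, push [7, 5]
Visit 5, push []
Visit 7, push [6, 2, 1]
Visit 1, push []
Visit 2, push []
Visit 6, push [4]
Visit 4, push []

DFS order: [3, 0, 5, 7, 1, 2, 6, 4]


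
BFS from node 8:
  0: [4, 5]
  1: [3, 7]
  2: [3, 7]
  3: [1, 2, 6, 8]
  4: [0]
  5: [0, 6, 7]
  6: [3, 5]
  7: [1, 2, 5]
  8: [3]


Visit 8, enqueue [3]
Visit 3, enqueue [1, 2, 6]
Visit 1, enqueue [7]
Visit 2, enqueue []
Visit 6, enqueue [5]
Visit 7, enqueue []
Visit 5, enqueue [0]
Visit 0, enqueue [4]
Visit 4, enqueue []

BFS order: [8, 3, 1, 2, 6, 7, 5, 0, 4]


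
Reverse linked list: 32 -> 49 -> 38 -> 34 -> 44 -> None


Step 1: curr=32, set curr.next=prev(None) | reversed so far: 32
Step 2: curr=49, set curr.next=prev(32) | reversed so far: 49 -> 32
Step 3: curr=38, set curr.next=prev(49) | reversed so far: 38 -> 49 -> 32
Step 4: curr=34, set curr.next=prev(38) | reversed so far: 34 -> 38 -> 49 -> 32
Step 5: curr=44, set curr.next=prev(34) | reversed so far: 44 -> 34 -> 38 -> 49 -> 32

44 -> 34 -> 38 -> 49 -> 32 -> None


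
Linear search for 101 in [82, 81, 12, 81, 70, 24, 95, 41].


i=0: 82!=101
i=1: 81!=101
i=2: 12!=101
i=3: 81!=101
i=4: 70!=101
i=5: 24!=101
i=6: 95!=101
i=7: 41!=101

Not found, 8 comps


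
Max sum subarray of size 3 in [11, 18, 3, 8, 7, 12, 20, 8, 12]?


[0:3]: 32
[1:4]: 29
[2:5]: 18
[3:6]: 27
[4:7]: 39
[5:8]: 40
[6:9]: 40

Max: 40 at [5:8]


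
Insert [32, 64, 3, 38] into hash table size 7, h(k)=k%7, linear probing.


Insert 32: h=4 -> slot 4
Insert 64: h=1 -> slot 1
Insert 3: h=3 -> slot 3
Insert 38: h=3, 2 probes -> slot 5

Table: [None, 64, None, 3, 32, 38, None]


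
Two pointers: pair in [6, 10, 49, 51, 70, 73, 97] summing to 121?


lo=0(6)+hi=6(97)=103
lo=1(10)+hi=6(97)=107
lo=2(49)+hi=6(97)=146
lo=2(49)+hi=5(73)=122
lo=2(49)+hi=4(70)=119
lo=3(51)+hi=4(70)=121

Yes: 51+70=121


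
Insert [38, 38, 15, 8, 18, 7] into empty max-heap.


Insert 38: [38]
Insert 38: [38, 38]
Insert 15: [38, 38, 15]
Insert 8: [38, 38, 15, 8]
Insert 18: [38, 38, 15, 8, 18]
Insert 7: [38, 38, 15, 8, 18, 7]

Final heap: [38, 38, 15, 8, 18, 7]


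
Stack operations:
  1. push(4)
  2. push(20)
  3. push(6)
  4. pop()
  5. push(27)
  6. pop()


push(4) -> [4]
push(20) -> [4, 20]
push(6) -> [4, 20, 6]
pop()->6, [4, 20]
push(27) -> [4, 20, 27]
pop()->27, [4, 20]

Final stack: [4, 20]


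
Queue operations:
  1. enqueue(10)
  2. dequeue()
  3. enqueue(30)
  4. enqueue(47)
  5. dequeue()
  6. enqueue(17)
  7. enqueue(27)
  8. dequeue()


enqueue(10) -> [10]
dequeue()->10, []
enqueue(30) -> [30]
enqueue(47) -> [30, 47]
dequeue()->30, [47]
enqueue(17) -> [47, 17]
enqueue(27) -> [47, 17, 27]
dequeue()->47, [17, 27]

Final queue: [17, 27]


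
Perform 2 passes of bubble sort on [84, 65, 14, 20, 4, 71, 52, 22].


Initial: [84, 65, 14, 20, 4, 71, 52, 22]
Pass 1: [65, 14, 20, 4, 71, 52, 22, 84] (7 swaps)
Pass 2: [14, 20, 4, 65, 52, 22, 71, 84] (5 swaps)

After 2 passes: [14, 20, 4, 65, 52, 22, 71, 84]


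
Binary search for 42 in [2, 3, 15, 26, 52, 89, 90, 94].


Step 1: lo=0, hi=7, mid=3, val=26
Step 2: lo=4, hi=7, mid=5, val=89
Step 3: lo=4, hi=4, mid=4, val=52

Not found


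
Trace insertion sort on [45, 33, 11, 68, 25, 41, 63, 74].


Initial: [45, 33, 11, 68, 25, 41, 63, 74]
Insert 33: [33, 45, 11, 68, 25, 41, 63, 74]
Insert 11: [11, 33, 45, 68, 25, 41, 63, 74]
Insert 68: [11, 33, 45, 68, 25, 41, 63, 74]
Insert 25: [11, 25, 33, 45, 68, 41, 63, 74]
Insert 41: [11, 25, 33, 41, 45, 68, 63, 74]
Insert 63: [11, 25, 33, 41, 45, 63, 68, 74]
Insert 74: [11, 25, 33, 41, 45, 63, 68, 74]

Sorted: [11, 25, 33, 41, 45, 63, 68, 74]


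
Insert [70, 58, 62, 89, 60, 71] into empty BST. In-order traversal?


Insert 70: root
Insert 58: L from 70
Insert 62: L from 70 -> R from 58
Insert 89: R from 70
Insert 60: L from 70 -> R from 58 -> L from 62
Insert 71: R from 70 -> L from 89

In-order: [58, 60, 62, 70, 71, 89]


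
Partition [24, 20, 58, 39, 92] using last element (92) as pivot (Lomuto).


Pivot: 92
  24 <= 92: advance i (no swap)
  20 <= 92: advance i (no swap)
  58 <= 92: advance i (no swap)
  39 <= 92: advance i (no swap)
Place pivot at 4: [24, 20, 58, 39, 92]

Partitioned: [24, 20, 58, 39, 92]


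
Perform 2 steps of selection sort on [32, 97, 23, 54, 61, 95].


Initial: [32, 97, 23, 54, 61, 95]
Step 1: min=23 at 2
  Swap: [23, 97, 32, 54, 61, 95]
Step 2: min=32 at 2
  Swap: [23, 32, 97, 54, 61, 95]

After 2 steps: [23, 32, 97, 54, 61, 95]


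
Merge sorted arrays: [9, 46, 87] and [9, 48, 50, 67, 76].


Take 9 from A
Take 9 from B
Take 46 from A
Take 48 from B
Take 50 from B
Take 67 from B
Take 76 from B

Merged: [9, 9, 46, 48, 50, 67, 76, 87]


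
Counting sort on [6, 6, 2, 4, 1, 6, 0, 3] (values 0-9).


Input: [6, 6, 2, 4, 1, 6, 0, 3]
Counts: [1, 1, 1, 1, 1, 0, 3, 0, 0, 0]

Sorted: [0, 1, 2, 3, 4, 6, 6, 6]


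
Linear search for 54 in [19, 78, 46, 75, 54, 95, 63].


i=0: 19!=54
i=1: 78!=54
i=2: 46!=54
i=3: 75!=54
i=4: 54==54 found!

Found at 4, 5 comps


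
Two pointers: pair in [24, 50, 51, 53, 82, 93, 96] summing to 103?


lo=0(24)+hi=6(96)=120
lo=0(24)+hi=5(93)=117
lo=0(24)+hi=4(82)=106
lo=0(24)+hi=3(53)=77
lo=1(50)+hi=3(53)=103

Yes: 50+53=103


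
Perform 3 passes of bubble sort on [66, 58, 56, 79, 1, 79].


Initial: [66, 58, 56, 79, 1, 79]
Pass 1: [58, 56, 66, 1, 79, 79] (3 swaps)
Pass 2: [56, 58, 1, 66, 79, 79] (2 swaps)
Pass 3: [56, 1, 58, 66, 79, 79] (1 swaps)

After 3 passes: [56, 1, 58, 66, 79, 79]


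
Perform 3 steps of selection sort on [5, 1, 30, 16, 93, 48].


Initial: [5, 1, 30, 16, 93, 48]
Step 1: min=1 at 1
  Swap: [1, 5, 30, 16, 93, 48]
Step 2: min=5 at 1
  Swap: [1, 5, 30, 16, 93, 48]
Step 3: min=16 at 3
  Swap: [1, 5, 16, 30, 93, 48]

After 3 steps: [1, 5, 16, 30, 93, 48]


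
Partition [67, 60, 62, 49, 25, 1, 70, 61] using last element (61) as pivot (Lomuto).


Pivot: 61
  60 <= 61: swap -> [60, 67, 62, 49, 25, 1, 70, 61]
  49 <= 61: swap -> [60, 49, 62, 67, 25, 1, 70, 61]
  25 <= 61: swap -> [60, 49, 25, 67, 62, 1, 70, 61]
  1 <= 61: swap -> [60, 49, 25, 1, 62, 67, 70, 61]
Place pivot at 4: [60, 49, 25, 1, 61, 67, 70, 62]

Partitioned: [60, 49, 25, 1, 61, 67, 70, 62]


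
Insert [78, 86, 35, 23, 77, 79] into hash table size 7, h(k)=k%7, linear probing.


Insert 78: h=1 -> slot 1
Insert 86: h=2 -> slot 2
Insert 35: h=0 -> slot 0
Insert 23: h=2, 1 probes -> slot 3
Insert 77: h=0, 4 probes -> slot 4
Insert 79: h=2, 3 probes -> slot 5

Table: [35, 78, 86, 23, 77, 79, None]


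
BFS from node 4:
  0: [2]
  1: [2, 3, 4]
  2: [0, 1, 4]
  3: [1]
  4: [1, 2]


Visit 4, enqueue [1, 2]
Visit 1, enqueue [3]
Visit 2, enqueue [0]
Visit 3, enqueue []
Visit 0, enqueue []

BFS order: [4, 1, 2, 3, 0]


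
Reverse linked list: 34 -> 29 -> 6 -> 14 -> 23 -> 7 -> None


Step 1: curr=34, set curr.next=prev(None) | reversed so far: 34
Step 2: curr=29, set curr.next=prev(34) | reversed so far: 29 -> 34
Step 3: curr=6, set curr.next=prev(29) | reversed so far: 6 -> 29 -> 34
Step 4: curr=14, set curr.next=prev(6) | reversed so far: 14 -> 6 -> 29 -> 34
Step 5: curr=23, set curr.next=prev(14) | reversed so far: 23 -> 14 -> 6 -> 29 -> 34
Step 6: curr=7, set curr.next=prev(23) | reversed so far: 7 -> 23 -> 14 -> 6 -> 29 -> 34

7 -> 23 -> 14 -> 6 -> 29 -> 34 -> None


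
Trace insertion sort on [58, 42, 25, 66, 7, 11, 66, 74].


Initial: [58, 42, 25, 66, 7, 11, 66, 74]
Insert 42: [42, 58, 25, 66, 7, 11, 66, 74]
Insert 25: [25, 42, 58, 66, 7, 11, 66, 74]
Insert 66: [25, 42, 58, 66, 7, 11, 66, 74]
Insert 7: [7, 25, 42, 58, 66, 11, 66, 74]
Insert 11: [7, 11, 25, 42, 58, 66, 66, 74]
Insert 66: [7, 11, 25, 42, 58, 66, 66, 74]
Insert 74: [7, 11, 25, 42, 58, 66, 66, 74]

Sorted: [7, 11, 25, 42, 58, 66, 66, 74]


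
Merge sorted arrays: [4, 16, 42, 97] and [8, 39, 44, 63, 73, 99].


Take 4 from A
Take 8 from B
Take 16 from A
Take 39 from B
Take 42 from A
Take 44 from B
Take 63 from B
Take 73 from B
Take 97 from A

Merged: [4, 8, 16, 39, 42, 44, 63, 73, 97, 99]


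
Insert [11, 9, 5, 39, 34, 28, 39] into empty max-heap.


Insert 11: [11]
Insert 9: [11, 9]
Insert 5: [11, 9, 5]
Insert 39: [39, 11, 5, 9]
Insert 34: [39, 34, 5, 9, 11]
Insert 28: [39, 34, 28, 9, 11, 5]
Insert 39: [39, 34, 39, 9, 11, 5, 28]

Final heap: [39, 34, 39, 9, 11, 5, 28]


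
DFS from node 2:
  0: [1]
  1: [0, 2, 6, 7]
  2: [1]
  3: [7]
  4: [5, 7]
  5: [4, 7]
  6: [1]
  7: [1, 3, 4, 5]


Visit 2, push [1]
Visit 1, push [7, 6, 0]
Visit 0, push []
Visit 6, push []
Visit 7, push [5, 4, 3]
Visit 3, push []
Visit 4, push [5]
Visit 5, push []

DFS order: [2, 1, 0, 6, 7, 3, 4, 5]


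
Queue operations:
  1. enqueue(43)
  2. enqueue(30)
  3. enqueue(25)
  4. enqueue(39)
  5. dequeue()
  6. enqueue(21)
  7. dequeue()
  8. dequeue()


enqueue(43) -> [43]
enqueue(30) -> [43, 30]
enqueue(25) -> [43, 30, 25]
enqueue(39) -> [43, 30, 25, 39]
dequeue()->43, [30, 25, 39]
enqueue(21) -> [30, 25, 39, 21]
dequeue()->30, [25, 39, 21]
dequeue()->25, [39, 21]

Final queue: [39, 21]


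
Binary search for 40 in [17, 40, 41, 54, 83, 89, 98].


Step 1: lo=0, hi=6, mid=3, val=54
Step 2: lo=0, hi=2, mid=1, val=40

Found at index 1


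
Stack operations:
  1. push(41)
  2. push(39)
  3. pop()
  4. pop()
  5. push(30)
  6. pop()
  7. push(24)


push(41) -> [41]
push(39) -> [41, 39]
pop()->39, [41]
pop()->41, []
push(30) -> [30]
pop()->30, []
push(24) -> [24]

Final stack: [24]


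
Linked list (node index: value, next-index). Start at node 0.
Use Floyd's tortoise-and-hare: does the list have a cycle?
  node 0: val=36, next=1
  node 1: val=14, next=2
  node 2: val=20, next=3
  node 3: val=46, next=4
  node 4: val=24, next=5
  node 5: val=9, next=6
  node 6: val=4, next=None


Floyd's tortoise (slow, +1) and hare (fast, +2):
  init: slow=0, fast=0
  step 1: slow=1, fast=2
  step 2: slow=2, fast=4
  step 3: slow=3, fast=6
  step 4: fast -> None, no cycle

Cycle: no


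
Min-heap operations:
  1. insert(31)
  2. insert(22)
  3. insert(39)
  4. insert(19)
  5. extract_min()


insert(31) -> [31]
insert(22) -> [22, 31]
insert(39) -> [22, 31, 39]
insert(19) -> [19, 22, 39, 31]
extract_min()->19, [22, 31, 39]

Final heap: [22, 31, 39]


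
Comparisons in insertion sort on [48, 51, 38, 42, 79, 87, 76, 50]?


Algorithm: insertion sort
Input: [48, 51, 38, 42, 79, 87, 76, 50]
Sorted: [38, 42, 48, 50, 51, 76, 79, 87]

16


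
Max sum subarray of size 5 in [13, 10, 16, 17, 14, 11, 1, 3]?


[0:5]: 70
[1:6]: 68
[2:7]: 59
[3:8]: 46

Max: 70 at [0:5]


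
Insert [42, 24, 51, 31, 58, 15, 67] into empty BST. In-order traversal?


Insert 42: root
Insert 24: L from 42
Insert 51: R from 42
Insert 31: L from 42 -> R from 24
Insert 58: R from 42 -> R from 51
Insert 15: L from 42 -> L from 24
Insert 67: R from 42 -> R from 51 -> R from 58

In-order: [15, 24, 31, 42, 51, 58, 67]


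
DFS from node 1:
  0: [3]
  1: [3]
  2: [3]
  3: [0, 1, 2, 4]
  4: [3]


Visit 1, push [3]
Visit 3, push [4, 2, 0]
Visit 0, push []
Visit 2, push []
Visit 4, push []

DFS order: [1, 3, 0, 2, 4]


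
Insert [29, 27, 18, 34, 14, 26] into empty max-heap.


Insert 29: [29]
Insert 27: [29, 27]
Insert 18: [29, 27, 18]
Insert 34: [34, 29, 18, 27]
Insert 14: [34, 29, 18, 27, 14]
Insert 26: [34, 29, 26, 27, 14, 18]

Final heap: [34, 29, 26, 27, 14, 18]


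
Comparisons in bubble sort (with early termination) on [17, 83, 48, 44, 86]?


Algorithm: bubble sort (with early termination)
Input: [17, 83, 48, 44, 86]
Sorted: [17, 44, 48, 83, 86]

9


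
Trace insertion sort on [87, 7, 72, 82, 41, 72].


Initial: [87, 7, 72, 82, 41, 72]
Insert 7: [7, 87, 72, 82, 41, 72]
Insert 72: [7, 72, 87, 82, 41, 72]
Insert 82: [7, 72, 82, 87, 41, 72]
Insert 41: [7, 41, 72, 82, 87, 72]
Insert 72: [7, 41, 72, 72, 82, 87]

Sorted: [7, 41, 72, 72, 82, 87]


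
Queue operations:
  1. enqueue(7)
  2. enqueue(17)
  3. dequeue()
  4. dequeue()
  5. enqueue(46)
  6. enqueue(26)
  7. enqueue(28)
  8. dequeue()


enqueue(7) -> [7]
enqueue(17) -> [7, 17]
dequeue()->7, [17]
dequeue()->17, []
enqueue(46) -> [46]
enqueue(26) -> [46, 26]
enqueue(28) -> [46, 26, 28]
dequeue()->46, [26, 28]

Final queue: [26, 28]


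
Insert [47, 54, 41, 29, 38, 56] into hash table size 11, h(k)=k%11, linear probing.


Insert 47: h=3 -> slot 3
Insert 54: h=10 -> slot 10
Insert 41: h=8 -> slot 8
Insert 29: h=7 -> slot 7
Insert 38: h=5 -> slot 5
Insert 56: h=1 -> slot 1

Table: [None, 56, None, 47, None, 38, None, 29, 41, None, 54]


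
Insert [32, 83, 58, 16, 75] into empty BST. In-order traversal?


Insert 32: root
Insert 83: R from 32
Insert 58: R from 32 -> L from 83
Insert 16: L from 32
Insert 75: R from 32 -> L from 83 -> R from 58

In-order: [16, 32, 58, 75, 83]


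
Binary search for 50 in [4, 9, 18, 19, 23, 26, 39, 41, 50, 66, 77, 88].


Step 1: lo=0, hi=11, mid=5, val=26
Step 2: lo=6, hi=11, mid=8, val=50

Found at index 8


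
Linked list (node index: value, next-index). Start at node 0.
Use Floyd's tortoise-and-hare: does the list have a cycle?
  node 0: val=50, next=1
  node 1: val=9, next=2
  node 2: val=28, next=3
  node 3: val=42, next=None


Floyd's tortoise (slow, +1) and hare (fast, +2):
  init: slow=0, fast=0
  step 1: slow=1, fast=2
  step 2: fast 2->3->None, no cycle

Cycle: no


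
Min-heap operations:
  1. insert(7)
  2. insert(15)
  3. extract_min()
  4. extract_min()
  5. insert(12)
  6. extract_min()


insert(7) -> [7]
insert(15) -> [7, 15]
extract_min()->7, [15]
extract_min()->15, []
insert(12) -> [12]
extract_min()->12, []

Final heap: []
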